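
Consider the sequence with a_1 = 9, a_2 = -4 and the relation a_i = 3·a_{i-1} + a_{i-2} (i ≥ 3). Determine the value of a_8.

-1516

Iterate the recurrence:
a_3 = -3  a_4 = -13  a_5 = -42  a_6 = -139  a_7 = -459  a_8 = -1516.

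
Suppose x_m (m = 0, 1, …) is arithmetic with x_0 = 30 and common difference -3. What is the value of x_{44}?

-102

x_m = 30 + (m - 0)·(-3).
x_{44} = 30 + 44·(-3) = -102.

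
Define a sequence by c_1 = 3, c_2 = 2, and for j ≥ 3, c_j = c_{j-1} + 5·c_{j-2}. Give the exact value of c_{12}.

128107

Step forward from the initial values:
c_3 = 17; c_4 = 27; c_5 = 112; c_6 = 247; c_7 = 807; c_8 = 2042; c_9 = 6077; c_{10} = 16287; c_{11} = 46672; c_{12} = 128107.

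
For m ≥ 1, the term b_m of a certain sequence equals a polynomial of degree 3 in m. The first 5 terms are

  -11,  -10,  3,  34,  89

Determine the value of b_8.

1st diffs: 1, 13, 31, 55.
2nd diffs: 12, 18, 24.
3rd diffs: 6, 6 (constant).
Newton forward-difference form: b_m = -11 + 1·C(m-1,1) + 12·C(m-1,2) + 6·C(m-1,3).
At m = 8: m-1 = 7, so b_8 = -11 + 7 + 252 + 210 = 458.

458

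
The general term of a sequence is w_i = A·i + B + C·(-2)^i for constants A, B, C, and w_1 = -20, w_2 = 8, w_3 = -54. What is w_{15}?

At i = 1, 2, 3: A + B - 2C = -20; 2A + B + 4C = 8; 3A + B - 8C = -54.
Subtracting the first from the second: A + 6C = 28.
Subtracting the second from the third: A - 12C = -62.
Solving: C = 5, A = -2, then B = -8.
Therefore w_{15} = -30 + (-8) + 5·(-32768) = -163878.

-163878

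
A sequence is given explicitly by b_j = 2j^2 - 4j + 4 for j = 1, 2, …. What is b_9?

b_9 = 2·9^2 - 4·9 + 4 = 130.

130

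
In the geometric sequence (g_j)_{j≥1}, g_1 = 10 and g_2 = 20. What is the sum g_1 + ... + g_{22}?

41943030

Common ratio r = 2.
g_j = 10·2^(j-1).
S = 10·(2^22 - 1)/(2 - 1) = 10·(4194304 - 1)/(1) = 41943030.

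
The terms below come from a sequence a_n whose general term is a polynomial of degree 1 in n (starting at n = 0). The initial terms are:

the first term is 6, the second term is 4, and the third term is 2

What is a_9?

1st diffs: -2, -2 (constant).
So a_n = -2n + 6.
Evaluating at n = 9 gives a_9 = -12.

-12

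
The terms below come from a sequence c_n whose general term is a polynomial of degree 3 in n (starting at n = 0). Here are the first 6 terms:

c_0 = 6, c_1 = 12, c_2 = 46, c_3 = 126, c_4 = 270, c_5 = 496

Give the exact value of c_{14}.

1st diffs: 6, 34, 80, 144, 226.
2nd diffs: 28, 46, 64, 82.
3rd diffs: 18, 18, 18 (constant).
Newton forward-difference form: c_n = 6 + 6·C(n,1) + 28·C(n,2) + 18·C(n,3).
At n = 14: n = 14, so c_{14} = 6 + 84 + 2548 + 6552 = 9190.

9190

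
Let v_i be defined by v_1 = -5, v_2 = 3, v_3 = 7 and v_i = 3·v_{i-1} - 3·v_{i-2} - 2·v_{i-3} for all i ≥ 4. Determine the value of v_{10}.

-1706

Applying the relation repeatedly:
v_4 = 22  v_5 = 39  v_6 = 37  v_7 = -50  v_8 = -339  v_9 = -941  v_{10} = -1706.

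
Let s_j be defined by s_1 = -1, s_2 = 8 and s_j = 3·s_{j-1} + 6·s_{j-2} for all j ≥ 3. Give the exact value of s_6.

Applying the relation repeatedly:
s_3 = 18  s_4 = 102  s_5 = 414  s_6 = 1854.

1854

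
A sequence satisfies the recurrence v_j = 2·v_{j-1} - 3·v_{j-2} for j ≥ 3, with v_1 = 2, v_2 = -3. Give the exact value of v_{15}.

-2568

v_3 = -12; v_4 = -15; v_5 = 6; …; v_{12} = 921; v_{13} = 2958; v_{14} = 3153; v_{15} = -2568.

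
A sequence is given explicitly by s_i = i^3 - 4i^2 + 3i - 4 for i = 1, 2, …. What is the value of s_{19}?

5468

s_{19} = 1·19^3 - 4·19^2 + 3·19 - 4 = 5468.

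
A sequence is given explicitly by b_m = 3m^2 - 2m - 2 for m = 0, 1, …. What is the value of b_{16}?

b_{16} = 3·16^2 - 2·16 - 2 = 734.

734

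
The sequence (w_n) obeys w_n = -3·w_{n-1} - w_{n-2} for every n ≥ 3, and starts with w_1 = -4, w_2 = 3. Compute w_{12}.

Compute successive terms:
w_3 = -5, w_4 = 12, w_5 = -31, w_6 = 81, w_7 = -212, w_8 = 555, w_9 = -1453, w_{10} = 3804, w_{11} = -9959, w_{12} = 26073.

26073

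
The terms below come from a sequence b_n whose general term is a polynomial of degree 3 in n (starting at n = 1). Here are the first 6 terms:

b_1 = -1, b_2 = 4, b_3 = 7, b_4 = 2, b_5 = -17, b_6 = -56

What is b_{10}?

-532

1st diffs: 5, 3, -5, -19, -39.
2nd diffs: -2, -8, -14, -20.
3rd diffs: -6, -6, -6 (constant).
So b_n = -n^3 + 5n^2 - 3n - 2.
Evaluating at n = 10 gives b_{10} = -532.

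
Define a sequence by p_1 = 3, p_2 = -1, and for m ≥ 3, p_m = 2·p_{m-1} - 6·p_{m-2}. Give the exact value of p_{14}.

Applying the relation repeatedly:
p_3 = -20;  p_4 = -34;  p_5 = 52;  …;  p_{11} = 23488;  p_{12} = 53984;  p_{13} = -32960;  p_{14} = -389824.

-389824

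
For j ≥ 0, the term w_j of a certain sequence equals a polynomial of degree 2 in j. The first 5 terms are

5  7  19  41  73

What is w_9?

383

1st diffs: 2, 12, 22, 32.
2nd diffs: 10, 10, 10 (constant).
Newton forward-difference form: w_j = 5 + 2·C(j,1) + 10·C(j,2).
At j = 9: j = 9, so w_9 = 5 + 18 + 360 = 383.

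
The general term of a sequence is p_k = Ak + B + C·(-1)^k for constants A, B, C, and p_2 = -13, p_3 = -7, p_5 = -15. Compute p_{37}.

-143

Plug in k = 2, 3, 5: 2A + B + C = -13; 3A + B - C = -7; 5A + B - C = -15.
Subtracting the first from the second: A - 2C = 6.
Subtracting the second from the third: 2A = -8.
Solving: C = -5, A = -4, then B = 0.
Hence p_{37} = -4·37 + 0 + (-5)·(-1) = -143.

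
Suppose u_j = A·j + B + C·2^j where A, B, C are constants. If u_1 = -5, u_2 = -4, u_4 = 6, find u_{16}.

Plug in j = 1, 2, 4: A + B + 2C = -5; 2A + B + 4C = -4; 4A + B + 16C = 6.
Subtracting the first from the second: A + 2C = 1.
Subtracting the second from the third: 2A + 12C = 10.
Solving: C = 1, A = -1, then B = -6.
So u_j = -1·j + (-6) + 1·2^j; at j=16 this is 65514.

65514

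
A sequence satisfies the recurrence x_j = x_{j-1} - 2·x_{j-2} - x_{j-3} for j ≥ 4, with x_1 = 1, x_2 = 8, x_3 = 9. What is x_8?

137

Iterate the recurrence:
x_4 = -8, x_5 = -34, x_6 = -27, x_7 = 49, x_8 = 137.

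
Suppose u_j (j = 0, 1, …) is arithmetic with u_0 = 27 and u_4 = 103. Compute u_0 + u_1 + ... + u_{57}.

32973

Common difference d = (103 - 27) / (4 - 0) = 19.
u_j = 27 + (j - 0)·19.
u_{57} = 1110; S = 58·(27 + 1110)/2 = 32973.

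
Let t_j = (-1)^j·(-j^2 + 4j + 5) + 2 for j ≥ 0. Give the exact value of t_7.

18

(-1)^7 = -1; -j^2 + 4j + 5 at j=7 is -16; so t_7 = 18.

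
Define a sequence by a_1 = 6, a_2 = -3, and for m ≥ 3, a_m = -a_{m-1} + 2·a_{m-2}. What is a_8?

-381

Applying the relation repeatedly:
a_3 = 15;  a_4 = -21;  a_5 = 51;  a_6 = -93;  a_7 = 195;  a_8 = -381.
(Characteristic roots are 1 and -2.)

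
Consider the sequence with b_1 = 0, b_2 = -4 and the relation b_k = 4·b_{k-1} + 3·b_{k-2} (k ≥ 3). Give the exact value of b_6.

-1636

Step forward from the initial values:
b_3 = -16;  b_4 = -76;  b_5 = -352;  b_6 = -1636.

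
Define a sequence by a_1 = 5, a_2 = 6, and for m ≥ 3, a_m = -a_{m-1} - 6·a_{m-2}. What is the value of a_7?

-1080

Iterate the recurrence:
a_3 = -36, a_4 = 0, a_5 = 216, a_6 = -216, a_7 = -1080.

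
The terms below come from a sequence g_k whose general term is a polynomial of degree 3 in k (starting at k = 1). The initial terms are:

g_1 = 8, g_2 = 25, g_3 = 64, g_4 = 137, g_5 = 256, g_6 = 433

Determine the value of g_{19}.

1st diffs: 17, 39, 73, 119, 177.
2nd diffs: 22, 34, 46, 58.
3rd diffs: 12, 12, 12 (constant).
Newton forward-difference form: g_k = 8 + 17·C(k-1,1) + 22·C(k-1,2) + 12·C(k-1,3).
At k = 19: k-1 = 18, so g_{19} = 8 + 306 + 3366 + 9792 = 13472.

13472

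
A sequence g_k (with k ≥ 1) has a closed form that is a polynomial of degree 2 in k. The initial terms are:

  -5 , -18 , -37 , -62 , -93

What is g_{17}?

1st diffs: -13, -19, -25, -31.
2nd diffs: -6, -6, -6 (constant).
Newton forward-difference form: g_k = -5 + (-13)·C(k-1,1) + (-6)·C(k-1,2).
At k = 17: k-1 = 16, so g_{17} = -5 - 208 - 720 = -933.

-933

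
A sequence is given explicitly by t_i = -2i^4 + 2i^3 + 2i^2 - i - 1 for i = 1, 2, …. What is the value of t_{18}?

-197659

t_{18} = -2·18^4 + 2·18^3 + 2·18^2 - 1·18 - 1 = -197659.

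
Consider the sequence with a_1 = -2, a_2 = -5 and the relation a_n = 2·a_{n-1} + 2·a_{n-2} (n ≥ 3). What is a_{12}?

Step forward from the initial values:
a_3 = -14, a_4 = -38, a_5 = -104, a_6 = -284, a_7 = -776, a_8 = -2120, a_9 = -5792, a_{10} = -15824, a_{11} = -43232, a_{12} = -118112.

-118112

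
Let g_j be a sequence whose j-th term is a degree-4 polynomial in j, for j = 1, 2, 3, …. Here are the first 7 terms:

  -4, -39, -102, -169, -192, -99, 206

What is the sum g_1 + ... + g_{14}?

1st diffs: -35, -63, -67, -23, 93, 305.
2nd diffs: -28, -4, 44, 116, 212.
3rd diffs: 24, 48, 72, 96.
4th diffs: 24, 24, 24 (constant).
Newton forward-difference form: g_j = -4 + (-35)·C(j-1,1) + (-28)·C(j-1,2) + 24·C(j-1,3) + 24·C(j-1,4).
Continuing: …, 843, 1956, 3713, 6306, …, g_{14} = 21381.
Summing j = 1..14 (14 terms) gives 58639.

58639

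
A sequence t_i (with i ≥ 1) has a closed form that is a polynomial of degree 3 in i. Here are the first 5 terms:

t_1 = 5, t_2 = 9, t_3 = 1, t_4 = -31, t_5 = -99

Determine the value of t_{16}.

-6655

1st diffs: 4, -8, -32, -68.
2nd diffs: -12, -24, -36.
3rd diffs: -12, -12 (constant).
Newton forward-difference form: t_i = 5 + 4·C(i-1,1) + (-12)·C(i-1,2) + (-12)·C(i-1,3).
At i = 16: i-1 = 15, so t_{16} = 5 + 60 - 1260 - 5460 = -6655.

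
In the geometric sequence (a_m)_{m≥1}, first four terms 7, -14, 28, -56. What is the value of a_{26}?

Common ratio r = -2.
a_m = 7·(-2)^(m-1).
a_{26} = 7·(-2)^25 = -234881024.

-234881024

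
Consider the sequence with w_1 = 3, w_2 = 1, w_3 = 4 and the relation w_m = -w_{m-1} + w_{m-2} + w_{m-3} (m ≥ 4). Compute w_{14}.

-5

Iterate the recurrence:
w_4 = 0  w_5 = 5  w_6 = -1  …  w_{11} = 8  w_{12} = -4  w_{13} = 9  w_{14} = -5.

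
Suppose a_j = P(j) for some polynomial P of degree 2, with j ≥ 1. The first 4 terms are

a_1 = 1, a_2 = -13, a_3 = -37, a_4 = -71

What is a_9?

1st diffs: -14, -24, -34.
2nd diffs: -10, -10 (constant).
Newton forward-difference form: a_j = 1 + (-14)·C(j-1,1) + (-10)·C(j-1,2).
At j = 9: j-1 = 8, so a_9 = 1 - 112 - 280 = -391.

-391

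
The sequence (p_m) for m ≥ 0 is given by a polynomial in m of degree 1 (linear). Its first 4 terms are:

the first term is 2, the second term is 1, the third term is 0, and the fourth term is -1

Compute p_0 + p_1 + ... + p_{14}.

-75

1st diffs: -1, -1, -1 (constant).
So p_m = -m + 2.
Continuing: …, -2, -3, -4, -5, …, p_{14} = -12.
Summing m = 0..14 (15 terms) gives -75.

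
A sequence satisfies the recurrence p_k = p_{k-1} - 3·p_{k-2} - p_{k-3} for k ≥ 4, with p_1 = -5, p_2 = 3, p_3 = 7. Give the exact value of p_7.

Applying the relation repeatedly:
p_4 = 3, p_5 = -21, p_6 = -37, p_7 = 23.

23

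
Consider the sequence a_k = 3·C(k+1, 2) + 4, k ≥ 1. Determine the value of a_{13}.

277

C(14, 2) = 91, so a_{13} = 277.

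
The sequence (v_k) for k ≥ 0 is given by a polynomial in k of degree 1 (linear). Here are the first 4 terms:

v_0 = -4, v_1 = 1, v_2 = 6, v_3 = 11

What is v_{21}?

101

1st diffs: 5, 5, 5 (constant).
So v_k = 5k - 4.
Evaluating at k = 21 gives v_{21} = 101.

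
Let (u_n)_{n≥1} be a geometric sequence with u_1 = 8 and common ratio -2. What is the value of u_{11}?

u_n = 8·(-2)^(n-1).
u_{11} = 8·(-2)^10 = 8192.

8192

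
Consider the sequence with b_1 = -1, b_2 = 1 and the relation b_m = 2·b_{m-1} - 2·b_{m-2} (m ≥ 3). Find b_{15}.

Iterate the recurrence:
b_3 = 4  b_4 = 6  b_5 = 4  …  b_{12} = 96  b_{13} = 64  b_{14} = -64  b_{15} = -256.

-256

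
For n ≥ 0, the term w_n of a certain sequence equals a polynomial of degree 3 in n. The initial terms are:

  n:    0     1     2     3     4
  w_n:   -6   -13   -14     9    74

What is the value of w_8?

1114

1st diffs: -7, -1, 23, 65.
2nd diffs: 6, 24, 42.
3rd diffs: 18, 18 (constant).
So w_n = 3n^3 - 6n^2 - 4n - 6.
Evaluating at n = 8 gives w_8 = 1114.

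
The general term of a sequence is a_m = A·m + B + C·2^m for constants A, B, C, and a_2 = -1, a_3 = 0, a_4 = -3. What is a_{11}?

At m = 2, 3, 4: 2A + B + 4C = -1; 3A + B + 8C = 0; 4A + B + 16C = -3.
Subtracting the first from the second: A + 4C = 1.
Subtracting the second from the third: A + 8C = -3.
Solving: C = -1, A = 5, then B = -7.
Hence a_{11} = 5·11 + (-7) + (-1)·2048 = -2000.

-2000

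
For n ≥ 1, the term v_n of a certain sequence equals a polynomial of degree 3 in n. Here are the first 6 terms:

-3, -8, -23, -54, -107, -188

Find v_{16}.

1st diffs: -5, -15, -31, -53, -81.
2nd diffs: -10, -16, -22, -28.
3rd diffs: -6, -6, -6 (constant).
Newton forward-difference form: v_n = -3 + (-5)·C(n-1,1) + (-10)·C(n-1,2) + (-6)·C(n-1,3).
At n = 16: n-1 = 15, so v_{16} = -3 - 75 - 1050 - 2730 = -3858.

-3858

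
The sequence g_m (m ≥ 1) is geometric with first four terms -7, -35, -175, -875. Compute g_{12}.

Common ratio r = 5.
g_m = (-7)·5^(m-1).
g_{12} = (-7)·5^11 = -341796875.

-341796875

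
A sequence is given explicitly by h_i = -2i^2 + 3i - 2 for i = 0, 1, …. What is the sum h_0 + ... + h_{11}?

-838

Over i = 0..11: Σi = 66, Σi² = 506.
Total = (-2)·506 + (3)·66 + (-2)·12 = -838.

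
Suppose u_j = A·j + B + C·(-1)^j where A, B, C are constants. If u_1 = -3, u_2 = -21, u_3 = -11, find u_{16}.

-77

The three given values yield: A + B - C = -3; 2A + B + C = -21; 3A + B - C = -11.
Subtracting the first from the second: A + 2C = -18.
Subtracting the second from the third: A - 2C = 10.
Solving: C = -7, A = -4, then B = -6.
Therefore u_{16} = -64 + (-6) + (-7)·1 = -77.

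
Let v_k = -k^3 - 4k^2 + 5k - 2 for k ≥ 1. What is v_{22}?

-12476

v_{22} = -1·22^3 - 4·22^2 + 5·22 - 2 = -12476.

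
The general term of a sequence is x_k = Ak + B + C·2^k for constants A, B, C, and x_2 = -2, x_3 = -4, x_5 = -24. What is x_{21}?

Plug in k = 2, 3, 5: 2A + B + 4C = -2; 3A + B + 8C = -4; 5A + B + 32C = -24.
Subtracting the first from the second: A + 4C = -2.
Subtracting the second from the third: 2A + 24C = -20.
Solving: C = -1, A = 2, then B = -2.
Hence x_{21} = 2·21 + (-2) + (-1)·2097152 = -2097112.

-2097112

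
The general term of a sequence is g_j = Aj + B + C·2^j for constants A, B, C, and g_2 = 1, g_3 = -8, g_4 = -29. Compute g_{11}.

-6104

At j = 2, 3, 4: 2A + B + 4C = 1; 3A + B + 8C = -8; 4A + B + 16C = -29.
Subtracting the first from the second: A + 4C = -9.
Subtracting the second from the third: A + 8C = -21.
Solving: C = -3, A = 3, then B = 7.
Therefore g_{11} = 33 + 7 + (-3)·2048 = -6104.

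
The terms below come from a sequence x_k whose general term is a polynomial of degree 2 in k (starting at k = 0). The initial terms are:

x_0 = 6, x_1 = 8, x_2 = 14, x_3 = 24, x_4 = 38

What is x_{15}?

456

1st diffs: 2, 6, 10, 14.
2nd diffs: 4, 4, 4 (constant).
Newton forward-difference form: x_k = 6 + 2·C(k,1) + 4·C(k,2).
At k = 15: k = 15, so x_{15} = 6 + 30 + 420 = 456.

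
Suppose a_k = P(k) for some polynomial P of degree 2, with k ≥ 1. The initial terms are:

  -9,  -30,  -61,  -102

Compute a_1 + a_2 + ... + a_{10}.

-2235

1st diffs: -21, -31, -41.
2nd diffs: -10, -10 (constant).
Newton forward-difference form: a_k = -9 + (-21)·C(k-1,1) + (-10)·C(k-1,2).
Continuing: …, -153, -214, -285, -366, …, a_{10} = -558.
Summing k = 1..10 (10 terms) gives -2235.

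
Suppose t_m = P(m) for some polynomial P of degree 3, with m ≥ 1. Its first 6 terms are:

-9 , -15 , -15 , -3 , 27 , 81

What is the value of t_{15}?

1st diffs: -6, 0, 12, 30, 54.
2nd diffs: 6, 12, 18, 24.
3rd diffs: 6, 6, 6 (constant).
So t_m = m^3 - 3m^2 - 4m - 3.
Evaluating at m = 15 gives t_{15} = 2637.

2637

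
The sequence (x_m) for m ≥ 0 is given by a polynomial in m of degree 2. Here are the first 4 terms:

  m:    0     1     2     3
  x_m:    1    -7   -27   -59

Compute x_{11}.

1st diffs: -8, -20, -32.
2nd diffs: -12, -12 (constant).
Newton forward-difference form: x_m = 1 + (-8)·C(m,1) + (-12)·C(m,2).
At m = 11: m = 11, so x_{11} = 1 - 88 - 660 = -747.

-747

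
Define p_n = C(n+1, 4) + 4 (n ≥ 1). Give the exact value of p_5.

19

C(6, 4) = 15, so p_5 = 19.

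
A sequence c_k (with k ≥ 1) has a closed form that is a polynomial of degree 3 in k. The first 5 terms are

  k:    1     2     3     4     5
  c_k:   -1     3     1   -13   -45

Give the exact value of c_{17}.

-4017

1st diffs: 4, -2, -14, -32.
2nd diffs: -6, -12, -18.
3rd diffs: -6, -6 (constant).
So c_k = -k^3 + 3k^2 + 2k - 5.
Evaluating at k = 17 gives c_{17} = -4017.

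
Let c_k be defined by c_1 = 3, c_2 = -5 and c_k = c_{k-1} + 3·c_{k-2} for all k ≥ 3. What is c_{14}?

Step forward from the initial values:
c_3 = 4  c_4 = -11  c_5 = 1  …  c_{11} = -1223  c_{12} = -2984  c_{13} = -6653  c_{14} = -15605.

-15605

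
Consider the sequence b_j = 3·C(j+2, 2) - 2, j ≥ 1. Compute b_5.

C(7, 2) = 21, so b_5 = 61.

61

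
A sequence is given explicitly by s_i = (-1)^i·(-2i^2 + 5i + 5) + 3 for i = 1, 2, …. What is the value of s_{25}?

(-1)^25 = -1; -2i^2 + 5i + 5 at i=25 is -1120; so s_{25} = 1123.

1123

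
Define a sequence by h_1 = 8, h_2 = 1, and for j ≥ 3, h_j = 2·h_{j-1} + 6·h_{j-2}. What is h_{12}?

4047520

Compute successive terms:
h_3 = 50;  h_4 = 106;  h_5 = 512;  h_6 = 1660;  h_7 = 6392;  h_8 = 22744;  h_9 = 83840;  h_{10} = 304144;  h_{11} = 1111328;  h_{12} = 4047520.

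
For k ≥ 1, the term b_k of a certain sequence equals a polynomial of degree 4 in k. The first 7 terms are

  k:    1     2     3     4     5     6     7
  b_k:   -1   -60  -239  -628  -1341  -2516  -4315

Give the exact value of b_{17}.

1st diffs: -59, -179, -389, -713, -1175, -1799.
2nd diffs: -120, -210, -324, -462, -624.
3rd diffs: -90, -114, -138, -162.
4th diffs: -24, -24, -24 (constant).
So b_k = -k^4 - 5k^3 - 5k^2 + 6k + 4.
Evaluating at k = 17 gives b_{17} = -109425.

-109425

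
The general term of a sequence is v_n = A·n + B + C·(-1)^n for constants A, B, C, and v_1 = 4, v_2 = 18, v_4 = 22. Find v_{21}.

44

Write the equations: A + B - C = 4; 2A + B + C = 18; 4A + B + C = 22.
Subtracting the first from the second: A + 2C = 14.
Subtracting the second from the third: 2A = 4.
Solving: C = 6, A = 2, then B = 8.
Hence v_{21} = 2·21 + 8 + 6·(-1) = 44.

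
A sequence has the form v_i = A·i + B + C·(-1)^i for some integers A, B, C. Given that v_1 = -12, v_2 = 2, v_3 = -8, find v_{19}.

24

The three given values yield: A + B - C = -12; 2A + B + C = 2; 3A + B - C = -8.
Subtracting the first from the second: A + 2C = 14.
Subtracting the second from the third: A - 2C = -10.
Solving: C = 6, A = 2, then B = -8.
Therefore v_{19} = 38 + (-8) + 6·(-1) = 24.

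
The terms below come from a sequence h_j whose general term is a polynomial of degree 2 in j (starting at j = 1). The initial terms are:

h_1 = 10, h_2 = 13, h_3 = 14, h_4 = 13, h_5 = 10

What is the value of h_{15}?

-130

1st diffs: 3, 1, -1, -3.
2nd diffs: -2, -2, -2 (constant).
Newton forward-difference form: h_j = 10 + 3·C(j-1,1) + (-2)·C(j-1,2).
At j = 15: j-1 = 14, so h_{15} = 10 + 42 - 182 = -130.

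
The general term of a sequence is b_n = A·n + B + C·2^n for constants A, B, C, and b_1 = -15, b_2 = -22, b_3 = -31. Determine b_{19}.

-524391

The three given values yield: A + B + 2C = -15; 2A + B + 4C = -22; 3A + B + 8C = -31.
Subtracting the first from the second: A + 2C = -7.
Subtracting the second from the third: A + 4C = -9.
Solving: C = -1, A = -5, then B = -8.
Hence b_{19} = -5·19 + (-8) + (-1)·524288 = -524391.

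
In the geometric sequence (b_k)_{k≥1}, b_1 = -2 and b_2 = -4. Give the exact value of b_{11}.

Common ratio r = 2.
b_k = (-2)·2^(k-1).
b_{11} = (-2)·2^10 = -2048.

-2048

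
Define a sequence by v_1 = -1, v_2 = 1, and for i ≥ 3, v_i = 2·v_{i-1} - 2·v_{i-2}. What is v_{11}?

64

Step forward from the initial values:
v_3 = 4;  v_4 = 6;  v_5 = 4;  v_6 = -4;  v_7 = -16;  v_8 = -24;  v_9 = -16;  v_{10} = 16;  v_{11} = 64.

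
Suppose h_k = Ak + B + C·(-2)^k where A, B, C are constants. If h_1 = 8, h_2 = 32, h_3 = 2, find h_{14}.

49244

At k = 1, 2, 3: A + B - 2C = 8; 2A + B + 4C = 32; 3A + B - 8C = 2.
Subtracting the first from the second: A + 6C = 24.
Subtracting the second from the third: A - 12C = -30.
Solving: C = 3, A = 6, then B = 8.
So h_k = 6·k + 8 + 3·(-2)^k; at k=14 this is 49244.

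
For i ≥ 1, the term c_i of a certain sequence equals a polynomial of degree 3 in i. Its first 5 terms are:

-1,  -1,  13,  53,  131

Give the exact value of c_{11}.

2069

1st diffs: 0, 14, 40, 78.
2nd diffs: 14, 26, 38.
3rd diffs: 12, 12 (constant).
Newton forward-difference form: c_i = -1 + 14·C(i-1,2) + 12·C(i-1,3).
At i = 11: i-1 = 10, so c_{11} = -1 + 630 + 1440 = 2069.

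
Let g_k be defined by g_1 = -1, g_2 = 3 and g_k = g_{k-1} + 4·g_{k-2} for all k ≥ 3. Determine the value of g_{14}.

71763

Applying the relation repeatedly:
g_3 = -1; g_4 = 11; g_5 = 7; …; g_{11} = 4127; g_{12} = 11051; g_{13} = 27559; g_{14} = 71763.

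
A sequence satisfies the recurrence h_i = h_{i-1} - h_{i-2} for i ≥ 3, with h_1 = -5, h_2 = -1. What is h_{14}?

Applying the relation repeatedly:
h_3 = 4; h_4 = 5; h_5 = 1; …; h_{11} = 1; h_{12} = -4; h_{13} = -5; h_{14} = -1.

-1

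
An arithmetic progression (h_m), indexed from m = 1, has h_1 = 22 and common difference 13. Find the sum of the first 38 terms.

9975

h_m = 22 + (m - 1)·13.
h_{38} = 503; S = 38·(22 + 503)/2 = 9975.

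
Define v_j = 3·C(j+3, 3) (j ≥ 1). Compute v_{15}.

2448

C(18, 3) = 816, so v_{15} = 2448.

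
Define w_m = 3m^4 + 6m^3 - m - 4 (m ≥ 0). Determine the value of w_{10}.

w_{10} = 3·10^4 + 6·10^3 - 1·10 - 4 = 35986.

35986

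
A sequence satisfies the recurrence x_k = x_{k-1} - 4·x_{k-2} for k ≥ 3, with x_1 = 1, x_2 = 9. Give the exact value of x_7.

277

Compute successive terms:
x_3 = 5  x_4 = -31  x_5 = -51  x_6 = 73  x_7 = 277.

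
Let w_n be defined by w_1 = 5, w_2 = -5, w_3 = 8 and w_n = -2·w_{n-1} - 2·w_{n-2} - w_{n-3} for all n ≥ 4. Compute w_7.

w_4 = -11  w_5 = 11  w_6 = -8  w_7 = 5.

5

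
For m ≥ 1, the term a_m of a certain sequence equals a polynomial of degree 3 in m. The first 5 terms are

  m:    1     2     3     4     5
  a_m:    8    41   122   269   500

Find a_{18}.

19337

1st diffs: 33, 81, 147, 231.
2nd diffs: 48, 66, 84.
3rd diffs: 18, 18 (constant).
Newton forward-difference form: a_m = 8 + 33·C(m-1,1) + 48·C(m-1,2) + 18·C(m-1,3).
At m = 18: m-1 = 17, so a_{18} = 8 + 561 + 6528 + 12240 = 19337.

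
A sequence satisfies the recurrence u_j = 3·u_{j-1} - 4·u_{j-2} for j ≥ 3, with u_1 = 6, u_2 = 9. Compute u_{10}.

2997

Iterate the recurrence:
u_3 = 3; u_4 = -27; u_5 = -93; u_6 = -171; u_7 = -141; u_8 = 261; u_9 = 1347; u_{10} = 2997.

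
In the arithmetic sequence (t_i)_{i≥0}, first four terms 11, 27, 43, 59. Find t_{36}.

587

Common difference d = 16.
t_i = 11 + (i - 0)·16.
t_{36} = 11 + 36·16 = 587.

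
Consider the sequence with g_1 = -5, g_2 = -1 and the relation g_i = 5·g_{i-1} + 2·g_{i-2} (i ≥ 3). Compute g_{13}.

Step forward from the initial values:
g_3 = -15;  g_4 = -77;  g_5 = -415;  …;  g_{10} = -1856741;  g_{11} = -9974935;  g_{12} = -53588157;  g_{13} = -287890655.

-287890655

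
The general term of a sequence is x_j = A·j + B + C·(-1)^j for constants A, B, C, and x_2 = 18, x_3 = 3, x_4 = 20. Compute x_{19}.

19

Plug in j = 2, 3, 4: 2A + B + C = 18; 3A + B - C = 3; 4A + B + C = 20.
Subtracting the first from the second: A - 2C = -15.
Subtracting the second from the third: A + 2C = 17.
Solving: C = 8, A = 1, then B = 8.
Hence x_{19} = 1·19 + 8 + 8·(-1) = 19.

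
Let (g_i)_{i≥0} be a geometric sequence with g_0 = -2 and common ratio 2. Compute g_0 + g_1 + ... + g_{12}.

g_i = (-2)·2^(i-0).
S = (-2)·(2^13 - 1)/(2 - 1) = (-2)·(8192 - 1)/(1) = -16382.

-16382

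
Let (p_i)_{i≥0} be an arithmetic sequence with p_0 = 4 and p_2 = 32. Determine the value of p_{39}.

Common difference d = (32 - 4) / (2 - 0) = 14.
p_i = 4 + (i - 0)·14.
p_{39} = 4 + 39·14 = 550.

550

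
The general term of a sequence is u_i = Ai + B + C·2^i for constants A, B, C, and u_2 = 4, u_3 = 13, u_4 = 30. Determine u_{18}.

524300

At i = 2, 3, 4: 2A + B + 4C = 4; 3A + B + 8C = 13; 4A + B + 16C = 30.
Subtracting the first from the second: A + 4C = 9.
Subtracting the second from the third: A + 8C = 17.
Solving: C = 2, A = 1, then B = -6.
So u_i = 1·i + (-6) + 2·2^i; at i=18 this is 524300.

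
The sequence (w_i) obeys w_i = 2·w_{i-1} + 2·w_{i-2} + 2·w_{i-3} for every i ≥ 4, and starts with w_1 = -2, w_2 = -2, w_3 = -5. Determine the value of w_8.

-1248

Step forward from the initial values:
w_4 = -18; w_5 = -50; w_6 = -146; w_7 = -428; w_8 = -1248.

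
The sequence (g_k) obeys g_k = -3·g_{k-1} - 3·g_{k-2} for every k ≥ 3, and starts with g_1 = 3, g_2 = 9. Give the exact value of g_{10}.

-2187

g_3 = -36, g_4 = 81, g_5 = -135, g_6 = 162, g_7 = -81, g_8 = -243, g_9 = 972, g_{10} = -2187.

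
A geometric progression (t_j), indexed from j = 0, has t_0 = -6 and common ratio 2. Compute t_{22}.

-25165824

t_j = (-6)·2^(j-0).
t_{22} = (-6)·2^22 = -25165824.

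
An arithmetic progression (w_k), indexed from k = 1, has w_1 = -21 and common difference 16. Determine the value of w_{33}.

w_k = -21 + (k - 1)·16.
w_{33} = -21 + 32·16 = 491.

491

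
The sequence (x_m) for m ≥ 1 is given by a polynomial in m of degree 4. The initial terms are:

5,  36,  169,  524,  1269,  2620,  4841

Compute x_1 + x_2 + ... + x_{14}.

1st diffs: 31, 133, 355, 745, 1351, 2221.
2nd diffs: 102, 222, 390, 606, 870.
3rd diffs: 120, 168, 216, 264.
4th diffs: 48, 48, 48 (constant).
Newton forward-difference form: x_m = 5 + 31·C(m-1,1) + 102·C(m-1,2) + 120·C(m-1,3) + 48·C(m-1,4).
Continuing: …, 8244, 13189, 20084, 29385, …, x_{14} = 77004.
Summing m = 1..14 (14 terms) gives 256235.

256235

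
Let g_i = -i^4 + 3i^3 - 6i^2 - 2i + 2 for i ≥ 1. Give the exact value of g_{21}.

g_{21} = -1·21^4 + 3·21^3 - 6·21^2 - 2·21 + 2 = -169384.

-169384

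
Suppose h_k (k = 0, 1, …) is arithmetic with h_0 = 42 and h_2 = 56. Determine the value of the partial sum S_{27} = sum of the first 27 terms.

3591

Common difference d = (56 - 42) / (2 - 0) = 7.
h_k = 42 + (k - 0)·7.
h_{26} = 224; S = 27·(42 + 224)/2 = 3591.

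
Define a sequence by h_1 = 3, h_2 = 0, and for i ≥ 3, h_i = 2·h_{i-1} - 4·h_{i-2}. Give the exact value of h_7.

Compute successive terms:
h_3 = -12;  h_4 = -24;  h_5 = 0;  h_6 = 96;  h_7 = 192.

192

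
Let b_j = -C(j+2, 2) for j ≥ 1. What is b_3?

C(5, 2) = 10, so b_3 = -10.

-10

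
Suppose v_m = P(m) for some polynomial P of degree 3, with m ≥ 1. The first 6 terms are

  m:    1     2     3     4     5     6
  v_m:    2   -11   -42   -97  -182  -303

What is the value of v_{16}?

-4813

1st diffs: -13, -31, -55, -85, -121.
2nd diffs: -18, -24, -30, -36.
3rd diffs: -6, -6, -6 (constant).
So v_m = -m^3 - 3m^2 + 3m + 3.
Evaluating at m = 16 gives v_{16} = -4813.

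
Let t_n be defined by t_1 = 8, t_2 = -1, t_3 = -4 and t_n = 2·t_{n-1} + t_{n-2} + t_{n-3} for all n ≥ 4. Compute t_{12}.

t_4 = -1;  t_5 = -7;  t_6 = -19;  t_7 = -46;  t_8 = -118;  t_9 = -301;  t_{10} = -766;  t_{11} = -1951;  t_{12} = -4969.

-4969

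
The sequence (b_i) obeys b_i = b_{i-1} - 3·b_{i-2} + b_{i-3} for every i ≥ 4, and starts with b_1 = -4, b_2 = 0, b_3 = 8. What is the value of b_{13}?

Step forward from the initial values:
b_4 = 4;  b_5 = -20;  b_6 = -24;  b_7 = 40;  b_8 = 92;  b_9 = -52;  b_{10} = -288;  b_{11} = -40;  b_{12} = 772;  b_{13} = 604.

604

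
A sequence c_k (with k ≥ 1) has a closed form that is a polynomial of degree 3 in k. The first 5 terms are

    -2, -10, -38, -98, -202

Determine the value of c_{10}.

-1802

1st diffs: -8, -28, -60, -104.
2nd diffs: -20, -32, -44.
3rd diffs: -12, -12 (constant).
Newton forward-difference form: c_k = -2 + (-8)·C(k-1,1) + (-20)·C(k-1,2) + (-12)·C(k-1,3).
At k = 10: k-1 = 9, so c_{10} = -2 - 72 - 720 - 1008 = -1802.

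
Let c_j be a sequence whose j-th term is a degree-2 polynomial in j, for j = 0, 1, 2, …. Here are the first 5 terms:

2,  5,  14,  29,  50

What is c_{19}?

1st diffs: 3, 9, 15, 21.
2nd diffs: 6, 6, 6 (constant).
Newton forward-difference form: c_j = 2 + 3·C(j,1) + 6·C(j,2).
At j = 19: j = 19, so c_{19} = 2 + 57 + 1026 = 1085.

1085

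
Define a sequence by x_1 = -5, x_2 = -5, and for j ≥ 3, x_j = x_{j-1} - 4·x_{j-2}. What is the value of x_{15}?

Applying the relation repeatedly:
x_3 = 15; x_4 = 35; x_5 = -25; …; x_{12} = 1155; x_{13} = 20935; x_{14} = 16315; x_{15} = -67425.

-67425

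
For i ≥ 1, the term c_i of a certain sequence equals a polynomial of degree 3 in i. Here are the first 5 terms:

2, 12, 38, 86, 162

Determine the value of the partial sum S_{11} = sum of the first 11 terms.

5192

1st diffs: 10, 26, 48, 76.
2nd diffs: 16, 22, 28.
3rd diffs: 6, 6 (constant).
Newton forward-difference form: c_i = 2 + 10·C(i-1,1) + 16·C(i-1,2) + 6·C(i-1,3).
Continuing: …, 272, 422, 618, 866, …, c_{11} = 1542.
Summing i = 1..11 (11 terms) gives 5192.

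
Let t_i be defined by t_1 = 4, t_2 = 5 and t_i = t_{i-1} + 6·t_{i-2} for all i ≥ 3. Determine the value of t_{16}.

Compute successive terms:
t_3 = 29, t_4 = 59, t_5 = 233, …, t_{13} = 1387481, t_{14} = 4133771, t_{15} = 12458657, t_{16} = 37261283.
(Characteristic roots are 3 and -2.)

37261283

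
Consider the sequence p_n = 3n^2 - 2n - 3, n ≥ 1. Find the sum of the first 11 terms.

1353

Over n = 1..11: Σn = 66, Σn² = 506.
Total = (3)·506 + (-2)·66 + (-3)·11 = 1353.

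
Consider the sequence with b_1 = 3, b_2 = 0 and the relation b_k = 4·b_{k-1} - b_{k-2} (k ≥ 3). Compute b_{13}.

-1694157

Compute successive terms:
b_3 = -3; b_4 = -12; b_5 = -45; …; b_{10} = -32592; b_{11} = -121635; b_{12} = -453948; b_{13} = -1694157.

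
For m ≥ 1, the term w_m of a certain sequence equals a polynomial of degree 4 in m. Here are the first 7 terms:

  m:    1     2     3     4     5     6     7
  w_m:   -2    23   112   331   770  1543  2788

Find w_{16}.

69883

1st diffs: 25, 89, 219, 439, 773, 1245.
2nd diffs: 64, 130, 220, 334, 472.
3rd diffs: 66, 90, 114, 138.
4th diffs: 24, 24, 24 (constant).
Newton forward-difference form: w_m = -2 + 25·C(m-1,1) + 64·C(m-1,2) + 66·C(m-1,3) + 24·C(m-1,4).
At m = 16: m-1 = 15, so w_{16} = -2 + 375 + 6720 + 30030 + 32760 = 69883.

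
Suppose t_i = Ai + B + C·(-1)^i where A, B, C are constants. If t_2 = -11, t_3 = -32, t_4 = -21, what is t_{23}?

The three given values yield: 2A + B + C = -11; 3A + B - C = -32; 4A + B + C = -21.
Subtracting the first from the second: A - 2C = -21.
Subtracting the second from the third: A + 2C = 11.
Solving: C = 8, A = -5, then B = -9.
Hence t_{23} = -5·23 + (-9) + 8·(-1) = -132.

-132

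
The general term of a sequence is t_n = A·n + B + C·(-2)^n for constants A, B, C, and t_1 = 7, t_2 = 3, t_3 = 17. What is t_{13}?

Plug in n = 1, 2, 3: A + B - 2C = 7; 2A + B + 4C = 3; 3A + B - 8C = 17.
Subtracting the first from the second: A + 6C = -4.
Subtracting the second from the third: A - 12C = 14.
Solving: C = -1, A = 2, then B = 3.
Hence t_{13} = 2·13 + 3 + (-1)·(-8192) = 8221.

8221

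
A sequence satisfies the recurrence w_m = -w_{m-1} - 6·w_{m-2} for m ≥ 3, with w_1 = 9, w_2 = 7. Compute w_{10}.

w_3 = -61, w_4 = 19, w_5 = 347, w_6 = -461, w_7 = -1621, w_8 = 4387, w_9 = 5339, w_{10} = -31661.

-31661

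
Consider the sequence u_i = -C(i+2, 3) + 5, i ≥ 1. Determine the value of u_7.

-79

C(9, 3) = 84, so u_7 = -79.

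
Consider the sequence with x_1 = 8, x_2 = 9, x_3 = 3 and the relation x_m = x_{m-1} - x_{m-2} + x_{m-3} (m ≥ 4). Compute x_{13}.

8

x_4 = 2  x_5 = 8  x_6 = 9  x_7 = 3  x_8 = 2  x_9 = 8  x_{10} = 9  x_{11} = 3  x_{12} = 2  x_{13} = 8.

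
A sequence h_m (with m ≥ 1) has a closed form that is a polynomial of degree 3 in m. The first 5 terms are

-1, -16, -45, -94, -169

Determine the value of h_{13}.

-2425

1st diffs: -15, -29, -49, -75.
2nd diffs: -14, -20, -26.
3rd diffs: -6, -6 (constant).
Newton forward-difference form: h_m = -1 + (-15)·C(m-1,1) + (-14)·C(m-1,2) + (-6)·C(m-1,3).
At m = 13: m-1 = 12, so h_{13} = -1 - 180 - 924 - 1320 = -2425.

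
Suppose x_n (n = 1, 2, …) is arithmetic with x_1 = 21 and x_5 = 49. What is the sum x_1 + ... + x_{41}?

6601

Common difference d = (49 - 21) / (5 - 1) = 7.
x_n = 21 + (n - 1)·7.
x_{41} = 301; S = 41·(21 + 301)/2 = 6601.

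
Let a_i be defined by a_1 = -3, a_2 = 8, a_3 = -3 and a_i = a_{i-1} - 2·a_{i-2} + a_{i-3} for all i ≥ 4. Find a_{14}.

-57

Step forward from the initial values:
a_4 = -22; a_5 = -8; a_6 = 33; …; a_{11} = 142; a_{12} = -32; a_{13} = -263; a_{14} = -57.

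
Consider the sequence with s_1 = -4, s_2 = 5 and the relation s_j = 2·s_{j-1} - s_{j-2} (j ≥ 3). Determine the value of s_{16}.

Iterate the recurrence:
s_3 = 14;  s_4 = 23;  s_5 = 32;  …;  s_{13} = 104;  s_{14} = 113;  s_{15} = 122;  s_{16} = 131.
(Characteristic roots are 1 and 1.)

131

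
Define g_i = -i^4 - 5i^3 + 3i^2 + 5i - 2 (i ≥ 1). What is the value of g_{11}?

g_{11} = -1·11^4 - 5·11^3 + 3·11^2 + 5·11 - 2 = -20880.

-20880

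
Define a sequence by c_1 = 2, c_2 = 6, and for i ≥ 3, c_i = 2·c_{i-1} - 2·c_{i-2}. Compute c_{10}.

Iterate the recurrence:
c_3 = 8  c_4 = 4  c_5 = -8  c_6 = -24  c_7 = -32  c_8 = -16  c_9 = 32  c_{10} = 96.

96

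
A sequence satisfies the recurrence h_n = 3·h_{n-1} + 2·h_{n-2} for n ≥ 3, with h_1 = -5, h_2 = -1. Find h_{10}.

h_3 = -13;  h_4 = -41;  h_5 = -149;  h_6 = -529;  h_7 = -1885;  h_8 = -6713;  h_9 = -23909;  h_{10} = -85153.

-85153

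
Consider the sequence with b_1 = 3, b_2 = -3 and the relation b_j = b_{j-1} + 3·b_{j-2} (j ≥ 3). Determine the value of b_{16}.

68253

b_3 = 6; b_4 = -3; b_5 = 15; …; b_{13} = 5667; b_{14} = 12813; b_{15} = 29814; b_{16} = 68253.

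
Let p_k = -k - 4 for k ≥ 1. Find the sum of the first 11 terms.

-110

Over k = 1..11: Σk = 66.
Total = (-1)·66 + (-4)·11 = -110.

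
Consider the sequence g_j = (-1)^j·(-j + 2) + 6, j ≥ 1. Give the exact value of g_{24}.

(-1)^24 = 1; -j + 2 at j=24 is -22; so g_{24} = -16.

-16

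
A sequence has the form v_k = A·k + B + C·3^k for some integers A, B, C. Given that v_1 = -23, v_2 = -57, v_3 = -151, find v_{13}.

At k = 1, 2, 3: A + B + 3C = -23; 2A + B + 9C = -57; 3A + B + 27C = -151.
Subtracting the first from the second: A + 6C = -34.
Subtracting the second from the third: A + 18C = -94.
Solving: C = -5, A = -4, then B = -4.
So v_k = -4·k + (-4) + (-5)·3^k; at k=13 this is -7971671.

-7971671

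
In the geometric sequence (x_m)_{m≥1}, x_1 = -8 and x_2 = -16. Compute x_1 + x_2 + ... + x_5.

Common ratio r = 2.
x_m = (-8)·2^(m-1).
S = (-8)·(2^5 - 1)/(2 - 1) = (-8)·(32 - 1)/(1) = -248.

-248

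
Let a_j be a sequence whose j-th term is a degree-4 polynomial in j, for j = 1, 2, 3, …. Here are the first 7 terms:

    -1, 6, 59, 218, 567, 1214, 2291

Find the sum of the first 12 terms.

1st diffs: 7, 53, 159, 349, 647, 1077.
2nd diffs: 46, 106, 190, 298, 430.
3rd diffs: 60, 84, 108, 132.
4th diffs: 24, 24, 24 (constant).
Newton forward-difference form: a_j = -1 + 7·C(j-1,1) + 46·C(j-1,2) + 60·C(j-1,3) + 24·C(j-1,4).
Continuing: …, 3954, 6383, 9782, 14379, …, a_{12} = 20426.
Summing j = 1..12 (12 terms) gives 59278.

59278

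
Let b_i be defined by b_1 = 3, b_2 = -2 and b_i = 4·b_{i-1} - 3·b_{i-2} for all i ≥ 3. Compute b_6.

-602

Applying the relation repeatedly:
b_3 = -17, b_4 = -62, b_5 = -197, b_6 = -602.
(Characteristic roots are 3 and 1.)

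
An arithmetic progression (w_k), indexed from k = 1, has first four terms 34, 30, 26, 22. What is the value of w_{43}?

Common difference d = -4.
w_k = 34 + (k - 1)·(-4).
w_{43} = 34 + 42·(-4) = -134.

-134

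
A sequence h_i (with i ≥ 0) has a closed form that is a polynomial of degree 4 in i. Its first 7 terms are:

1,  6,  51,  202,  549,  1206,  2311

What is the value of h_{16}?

1st diffs: 5, 45, 151, 347, 657, 1105.
2nd diffs: 40, 106, 196, 310, 448.
3rd diffs: 66, 90, 114, 138.
4th diffs: 24, 24, 24 (constant).
Newton forward-difference form: h_i = 1 + 5·C(i,1) + 40·C(i,2) + 66·C(i,3) + 24·C(i,4).
At i = 16: i = 16, so h_{16} = 1 + 80 + 4800 + 36960 + 43680 = 85521.

85521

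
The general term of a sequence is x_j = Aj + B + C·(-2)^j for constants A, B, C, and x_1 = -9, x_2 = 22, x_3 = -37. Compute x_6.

326

Plug in j = 1, 2, 3: A + B - 2C = -9; 2A + B + 4C = 22; 3A + B - 8C = -37.
Subtracting the first from the second: A + 6C = 31.
Subtracting the second from the third: A - 12C = -59.
Solving: C = 5, A = 1, then B = 0.
Hence x_6 = 1·6 + 0 + 5·64 = 326.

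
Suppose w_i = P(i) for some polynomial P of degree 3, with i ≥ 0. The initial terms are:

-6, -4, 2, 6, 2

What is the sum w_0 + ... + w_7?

-188

1st diffs: 2, 6, 4, -4.
2nd diffs: 4, -2, -8.
3rd diffs: -6, -6 (constant).
Newton forward-difference form: w_i = -6 + 2·C(i,1) + 4·C(i,2) + (-6)·C(i,3).
Continuing: -16, -54, -118.
Summing i = 0..7 (8 terms) gives -188.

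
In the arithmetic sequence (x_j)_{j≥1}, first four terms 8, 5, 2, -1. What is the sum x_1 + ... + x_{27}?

Common difference d = -3.
x_j = 8 + (j - 1)·(-3).
x_{27} = -70; S = 27·(8 + (-70))/2 = -837.

-837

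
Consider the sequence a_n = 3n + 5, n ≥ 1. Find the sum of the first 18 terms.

603

Over n = 1..18: Σn = 171.
Total = (3)·171 + (5)·18 = 603.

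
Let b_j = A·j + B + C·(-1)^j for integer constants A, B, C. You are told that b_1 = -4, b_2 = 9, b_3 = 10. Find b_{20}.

At j = 1, 2, 3: A + B - C = -4; 2A + B + C = 9; 3A + B - C = 10.
Subtracting the first from the second: A + 2C = 13.
Subtracting the second from the third: A - 2C = 1.
Solving: C = 3, A = 7, then B = -8.
Therefore b_{20} = 140 + (-8) + 3·1 = 135.

135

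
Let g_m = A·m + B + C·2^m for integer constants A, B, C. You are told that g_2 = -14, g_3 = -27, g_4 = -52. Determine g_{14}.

-49166

At m = 2, 3, 4: 2A + B + 4C = -14; 3A + B + 8C = -27; 4A + B + 16C = -52.
Subtracting the first from the second: A + 4C = -13.
Subtracting the second from the third: A + 8C = -25.
Solving: C = -3, A = -1, then B = 0.
Hence g_{14} = -1·14 + 0 + (-3)·16384 = -49166.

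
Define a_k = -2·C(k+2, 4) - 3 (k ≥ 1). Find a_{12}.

C(14, 4) = 1001, so a_{12} = -2005.

-2005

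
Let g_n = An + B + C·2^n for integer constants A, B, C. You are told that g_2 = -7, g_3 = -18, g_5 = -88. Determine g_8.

-757

The three given values yield: 2A + B + 4C = -7; 3A + B + 8C = -18; 5A + B + 32C = -88.
Subtracting the first from the second: A + 4C = -11.
Subtracting the second from the third: 2A + 24C = -70.
Solving: C = -3, A = 1, then B = 3.
Therefore g_8 = 8 + 3 + (-3)·256 = -757.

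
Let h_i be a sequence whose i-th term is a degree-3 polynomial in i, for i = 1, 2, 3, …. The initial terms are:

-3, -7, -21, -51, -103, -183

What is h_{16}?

-3843

1st diffs: -4, -14, -30, -52, -80.
2nd diffs: -10, -16, -22, -28.
3rd diffs: -6, -6, -6 (constant).
Newton forward-difference form: h_i = -3 + (-4)·C(i-1,1) + (-10)·C(i-1,2) + (-6)·C(i-1,3).
At i = 16: i-1 = 15, so h_{16} = -3 - 60 - 1050 - 2730 = -3843.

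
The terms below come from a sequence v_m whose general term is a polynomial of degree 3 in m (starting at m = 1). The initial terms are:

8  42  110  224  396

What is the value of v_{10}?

2546

1st diffs: 34, 68, 114, 172.
2nd diffs: 34, 46, 58.
3rd diffs: 12, 12 (constant).
Newton forward-difference form: v_m = 8 + 34·C(m-1,1) + 34·C(m-1,2) + 12·C(m-1,3).
At m = 10: m-1 = 9, so v_{10} = 8 + 306 + 1224 + 1008 = 2546.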